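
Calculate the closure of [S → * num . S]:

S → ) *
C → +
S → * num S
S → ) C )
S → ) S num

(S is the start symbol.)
{ [S → * num . S], [S → . ) *], [S → . ) C )], [S → . ) S num], [S → . * num S] }

To compute CLOSURE, for each item [A → α.Bβ] where B is a non-terminal, add [B → .γ] for all productions B → γ; repeat for the newly added items until nothing changes.

Start with: [S → * num . S]
  [S → * num . S] has the dot before S: add [S → . ) *], [S → . * num S], [S → . ) C )], [S → . ) S num]
No further items can be added.

CLOSURE = { [S → * num . S], [S → . ) *], [S → . ) C )], [S → . ) S num], [S → . * num S] }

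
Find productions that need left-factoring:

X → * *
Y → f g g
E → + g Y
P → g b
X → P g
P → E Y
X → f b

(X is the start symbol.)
Left-factoring is needed when two productions for the same non-terminal
share a common prefix on the right-hand side.

Productions for X:
  X → * *
  X → P g
  X → f b
Productions for P:
  P → g b
  P → E Y

No common prefixes found.

Answer: No, left-factoring is not needed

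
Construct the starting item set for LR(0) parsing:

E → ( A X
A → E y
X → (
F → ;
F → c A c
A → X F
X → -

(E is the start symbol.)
First, augment the grammar with E' → E
I₀ = CLOSURE({ [E' → . E] }):
  [E' → . E] has the dot before E: add [E → . ( A X]
No further items can be added.

I₀ = { [E → . ( A X], [E' → . E] }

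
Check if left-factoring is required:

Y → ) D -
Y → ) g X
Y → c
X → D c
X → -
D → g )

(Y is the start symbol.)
Left-factoring is needed when two productions for the same non-terminal
share a common prefix on the right-hand side.

Productions for Y:
  Y → ) D -
  Y → ) g X
  Y → c
Productions for X:
  X → D c
  X → -

Found common prefix ')' in productions for Y

Answer: Yes, Y has productions with common prefix ')'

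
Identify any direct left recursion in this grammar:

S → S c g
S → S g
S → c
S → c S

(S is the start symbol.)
Yes, S is left-recursive

S → S c g: LEFT RECURSIVE (starts with S)
S → S g: LEFT RECURSIVE (starts with S)
S → c: starts with c
S → c S: starts with c

The grammar has direct left recursion on: S.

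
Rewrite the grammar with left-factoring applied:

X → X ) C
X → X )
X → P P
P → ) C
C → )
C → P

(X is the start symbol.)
X → X ) X'
X' → C
X' → ε
X → P P
P → ) C
C → )
C → P

Left-factoring transforms A → αβ₁ | αβ₂ into A → αA' and A' → β₁ | β₂
(α is the longest common prefix among the alternatives). Repeat until
no nonterminal has two alternatives with a common prefix.

Round 1: X has alternatives sharing prefix 'X )'. Introduce X': X → X ) X'
  Add: X' → C
  Add: X' → ε

No remaining common prefixes — done.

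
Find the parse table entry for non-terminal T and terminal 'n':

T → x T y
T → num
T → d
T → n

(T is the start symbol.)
T → n

To find M[T, 'n'], we find productions for T where 'n' is in the predict set (PREDICT(N → α) = (FIRST(α) \ {ε}) ∪ (FOLLOW(N) if α ⇒* ε)).

T → x T y: PREDICT = { 'x' }
T → num: PREDICT = { 'num' }
T → d: PREDICT = { 'd' }
T → n: PREDICT = { 'n' }
  'n' is in predict set, so this production goes in M[T, 'n']

M[T, 'n'] = T → n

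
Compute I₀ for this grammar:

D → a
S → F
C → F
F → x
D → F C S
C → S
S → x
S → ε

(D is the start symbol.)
{ [D → . F C S], [D → . a], [D' → . D], [F → . x] }

First, augment the grammar with D' → D
I₀ = CLOSURE({ [D' → . D] }):
  [D' → . D] has the dot before D: add [D → . a], [D → . F C S]
  [D → . F C S] has the dot before F: add [F → . x]
No further items can be added.

I₀ = { [D → . F C S], [D → . a], [D' → . D], [F → . x] }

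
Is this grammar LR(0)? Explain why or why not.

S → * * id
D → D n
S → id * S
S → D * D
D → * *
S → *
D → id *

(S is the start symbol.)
No. Shift-reduce conflict between [S → * .] and [D → * . *]

A grammar is LR(0) if no state in the canonical LR(0) collection has:
  - both a shift item (dot before a terminal) and a complete item (shift-reduce conflict), or
  - two or more complete items (reduce-reduce conflict; the accept item [S' → S .] counts as a complete item here).

Augment with S' → S and build the canonical LR(0) collection (I0 = CLOSURE({[S' → . S]}), then GOTO on every symbol after a dot until no new states appear). It has 16 states:
  I0: { [D → . * *], [D → . D n], [D → . id *], [S → . * * id], [S → . *], [S → . D * D], [S → . id * S], [S' → . S] }  — shift
  I1: { [D → * . *], [S → * . * id], [S → * .] }  — shift, reduce
  I2: { [D → D . n], [S → D . * D] }  — shift
  I3: { [S' → S .] }  — accept
  I4: { [D → id . *], [S → id . * S] }  — shift
  I5: { [D → . * *], [D → . D n], [D → . id *], [D → id * .], [S → . * * id], [S → . *], [S → . D * D], [S → . id * S], [S → id * . S] }  — shift, reduce
  I6: { [S → id * S .] }  — reduce
  I7: { [D → . * *], [D → . D n], [D → . id *], [S → D * . D] }  — shift
  I8: { [D → D n .] }  — reduce
  I9: { [D → * . *] }  — shift
  I10: { [D → D . n], [S → D * D .] }  — shift, reduce
  I11: { [D → id . *] }  — shift
  I12: { [D → id * .] }  — reduce
  I13: { [D → * * .] }  — reduce
  I14: { [D → * * .], [S → * * . id] }  — shift, reduce
  I15: { [S → * * id .] }  — reduce

Conflict in state I1:
  Shift-reduce conflict between [S → * .] and [D → * . *]
So the grammar is NOT LR(0).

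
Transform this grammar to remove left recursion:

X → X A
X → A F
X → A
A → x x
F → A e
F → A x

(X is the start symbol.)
X is directly left-recursive. The standard transformation for
  A → A α₁ | ... | A α_m | β₁ | ... | β_n
is
  A  → β₁ A' | ... | β_n A'
  A' → α₁ A' | ... | α_m A' | ε

X → A F becomes X → A F X'
X → A becomes X → A X'
X → X A becomes X' → A X'
Add X' → ε

Productions for other non-terminals are unchanged:
  A → x x
  F → A e
  F → A x

Resulting grammar:
X → A F X'
X → A X'
X' → A X'
X' → ε
A → x x
F → A e
F → A x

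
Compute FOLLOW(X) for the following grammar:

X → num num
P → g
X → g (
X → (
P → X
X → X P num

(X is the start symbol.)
{ $, '(', 'g', 'num' }

X is the start symbol, so $ ∈ FOLLOW(X).
In P → X: X is at the end, add FOLLOW(P)
In X → X P num: X is followed by P num, add FIRST(P num) \ {ε} = { '(', 'g', 'num' }

The FOLLOW sets referred to above (computed the same way, to a fixed point):
  FOLLOW(P) = { 'num' }

Taking the union: FOLLOW(X) = { $, '(', 'g', 'num' }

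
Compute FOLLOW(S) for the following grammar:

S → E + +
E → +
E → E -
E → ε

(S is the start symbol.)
{ $ }

S is the start symbol, so $ ∈ FOLLOW(S).
S does not occur on any right-hand side.

Taking the union: FOLLOW(S) = { $ }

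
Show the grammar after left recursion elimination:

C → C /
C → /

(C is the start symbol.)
C is directly left-recursive. The standard transformation for
  A → A α₁ | ... | A α_m | β₁ | ... | β_n
is
  A  → β₁ A' | ... | β_n A'
  A' → α₁ A' | ... | α_m A' | ε

C → / becomes C → / C'
C → C / becomes C' → / C'
Add C' → ε

Resulting grammar:
C → / C'
C' → / C'
C' → ε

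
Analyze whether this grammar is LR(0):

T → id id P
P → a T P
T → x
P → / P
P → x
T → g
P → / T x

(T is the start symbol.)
No. Reduce-reduce conflict: [P → x .] and [T → x .]

Augment with T' → T and build the canonical LR(0) collection (I0 = CLOSURE({[T' → . T]}), then GOTO on every symbol after a dot until no new states appear). It has 16 states:
  I0: { [T → . g], [T → . id id P], [T → . x], [T' → . T] }  — shift
  I1: { [T' → T .] }  — accept
  I2: { [T → g .] }  — reduce
  I3: { [T → id . id P] }  — shift
  I4: { [T → x .] }  — reduce
  I5: { [P → . / P], [P → . / T x], [P → . a T P], [P → . x], [T → id id . P] }  — shift
  I6: { [P → . / P], [P → . / T x], [P → . a T P], [P → . x], [P → / . P], [P → / . T x], [T → . g], [T → . id id P], [T → . x] }  — shift
  I7: { [T → id id P .] }  — reduce
  I8: { [P → a . T P], [T → . g], [T → . id id P], [T → . x] }  — shift
  I9: { [P → x .] }  — reduce
  I10: { [P → . / P], [P → . / T x], [P → . a T P], [P → . x], [P → a T . P] }  — shift
  I11: { [P → a T P .] }  — reduce
  I12: { [P → / P .] }  — reduce
  I13: { [P → / T . x] }  — shift
  I14: { [P → x .], [T → x .] }  — 2 reduces
  I15: { [P → / T x .] }  — reduce

Conflict in state I14:
  Reduce-reduce conflict: [P → x .] and [T → x .]
So the grammar is NOT LR(0).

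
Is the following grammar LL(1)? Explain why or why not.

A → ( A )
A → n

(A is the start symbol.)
A grammar is LL(1) if for each non-terminal N with multiple productions, the predict sets of those productions are pairwise disjoint, where PREDICT(N → α) = (FIRST(α) \ {ε}) ∪ (FOLLOW(N) if α ⇒* ε).

For A:
  PREDICT(A → '(' A ')') = { '(' }
  PREDICT(A → n) = { 'n' }

All predict sets are disjoint. The grammar IS LL(1).

Answer: Yes, the grammar is LL(1).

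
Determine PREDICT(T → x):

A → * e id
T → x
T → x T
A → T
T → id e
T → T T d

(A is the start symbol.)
{ 'x' }

PREDICT(T → x) = (FIRST(RHS) \ {ε}) ∪ (FOLLOW(T) if ε ∈ FIRST(RHS), i.e. RHS ⇒* ε)
FIRST(x) = { 'x' }
ε ∉ FIRST(x), so FOLLOW(T) is not added.
PREDICT(T → x) = { 'x' }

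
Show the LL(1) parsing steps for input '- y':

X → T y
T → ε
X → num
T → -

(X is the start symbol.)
Stack is shown with the top on the left.

Stack  Input  Action
--------------------
X $    - y $  output X → T y
T y $  - y $  output T → -
- y $  - y $  match '-'
y $    y $    match 'y'
$      $      accept

The string is accepted.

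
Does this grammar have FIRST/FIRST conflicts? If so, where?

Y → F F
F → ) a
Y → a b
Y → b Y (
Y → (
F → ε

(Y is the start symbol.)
A FIRST/FIRST conflict occurs when two productions N → α and N → β for the same non-terminal have FIRST(α) ∩ FIRST(β) ≠ ∅ (with ε ∈ FIRST of a nullable right-hand side, so two nullable alternatives also conflict).

FIRST sets of the non-terminals at (or reachable through a nullable prefix from) the front of some alternative:
  FIRST(F) = { ')', ε }

Productions for Y:
  Y → F F: FIRST = { ')', ε }
  Y → a b: FIRST = { 'a' }
  Y → b Y (: FIRST = { 'b' }
  Y → (: FIRST = { '(' }
Productions for F:
  F → ) a: FIRST = { ')' }
  F → ε: FIRST = { ε }

All alternatives of each non-terminal have pairwise disjoint FIRST sets.

Answer: No FIRST/FIRST conflicts.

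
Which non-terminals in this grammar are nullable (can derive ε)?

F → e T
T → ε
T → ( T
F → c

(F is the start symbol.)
{ 'T' }

A non-terminal is nullable if it can derive ε (the empty string): either it has an ε-production, or it has a production whose right-hand side consists entirely of nullable non-terminals.

ε-productions: T → ε
So T is immediately nullable.
No further non-terminal can be added: every production for the remaining non-terminals contains a terminal or a non-nullable non-terminal.
Nullable = { 'T' }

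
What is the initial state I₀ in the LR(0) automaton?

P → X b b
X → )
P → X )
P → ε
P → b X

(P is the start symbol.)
{ [P → . X )], [P → . X b b], [P → . b X], [P → .], [P' → . P], [X → . )] }

First, augment the grammar with P' → P
I₀ = CLOSURE({ [P' → . P] }):
  [P' → . P] has the dot before P: add [P → . X b b], [P → . X )], [P → .], [P → . b X]
  [P → . X b b] has the dot before X: add [X → . )]
No further items can be added.

I₀ = { [P → . X )], [P → . X b b], [P → . b X], [P → .], [P' → . P], [X → . )] }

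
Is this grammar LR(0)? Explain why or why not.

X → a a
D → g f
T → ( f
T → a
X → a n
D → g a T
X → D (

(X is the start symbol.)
Yes, the grammar is LR(0)

A grammar is LR(0) if no state in the canonical LR(0) collection has:
  - both a shift item (dot before a terminal) and a complete item (shift-reduce conflict), or
  - two or more complete items (reduce-reduce conflict; the accept item [X' → X .] counts as a complete item here).

Augment with X' → X and build the canonical LR(0) collection (I0 = CLOSURE({[X' → . X]}), then GOTO on every symbol after a dot until no new states appear). It has 14 states:
  I0: { [D → . g a T], [D → . g f], [X → . D (], [X → . a a], [X → . a n], [X' → . X] }  — shift
  I1: { [X → D . (] }  — shift
  I2: { [X' → X .] }  — accept
  I3: { [X → a . a], [X → a . n] }  — shift
  I4: { [D → g . a T], [D → g . f] }  — shift
  I5: { [D → g a . T], [T → . ( f], [T → . a] }  — shift
  I6: { [D → g f .] }  — reduce
  I7: { [T → ( . f] }  — shift
  I8: { [D → g a T .] }  — reduce
  I9: { [T → a .] }  — reduce
  I10: { [T → ( f .] }  — reduce
  I11: { [X → a a .] }  — reduce
  I12: { [X → a n .] }  — reduce
  I13: { [X → D ( .] }  — reduce

Every state is either a pure shift/goto state or contains exactly one complete item and nothing to shift — no conflicts. The grammar is LR(0).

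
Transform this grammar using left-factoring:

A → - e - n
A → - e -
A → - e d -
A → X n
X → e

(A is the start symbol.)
A → - e A'
A' → - A''
A'' → n
A'' → ε
A' → d -
A → X n
X → e

Left-factoring transforms A → αβ₁ | αβ₂ into A → αA' and A' → β₁ | β₂
(α is the longest common prefix among the alternatives). Repeat until
no nonterminal has two alternatives with a common prefix.

Round 1: A has alternatives sharing prefix '- e'. Introduce A': A → - e A'
  Add: A' → - n
  Add: A' → -
  Add: A' → d -

Round 2: A' has alternatives sharing prefix '-'. Introduce A'': A' → - A''
  Add: A'' → n
  Add: A'' → ε

No remaining common prefixes — done.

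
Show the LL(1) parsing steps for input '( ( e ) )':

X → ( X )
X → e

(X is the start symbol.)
LL(1) parsing maintains a stack (initially the start symbol over $) and the input. At each step: if the stack top is a terminal, match it against the current input token; if it is a non-terminal N, replace it with the RHS of M[N, lookahead] (the unique production whose predict set contains the lookahead).

Stack is shown with the top on the left.

Stack      Input        Action
------------------------------
X $        ( ( e ) ) $  output X → ( X )
( X ) $    ( ( e ) ) $  match '('
X ) $      ( e ) ) $    output X → ( X )
( X ) ) $  ( e ) ) $    match '('
X ) ) $    e ) ) $      output X → e
e ) ) $    e ) ) $      match 'e'
) ) $      ) ) $        match ')'
) $        ) $          match ')'
$          $            accept

The string is accepted.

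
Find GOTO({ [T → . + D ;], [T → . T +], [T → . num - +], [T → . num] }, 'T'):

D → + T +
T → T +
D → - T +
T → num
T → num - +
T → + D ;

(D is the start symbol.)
GOTO(I, 'T') = CLOSURE({ [A → αX.β] : [A → α.Xβ] ∈ I, X = 'T' })

Items with dot before 'T', with the dot advanced:
  [T → . T +] → [T → T . +]
Closure adds nothing (no advanced item has the dot before a non-terminal).

GOTO = { [T → T . +] }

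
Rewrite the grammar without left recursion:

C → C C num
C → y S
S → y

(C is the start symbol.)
C is directly left-recursive. The standard transformation for
  A → A α₁ | ... | A α_m | β₁ | ... | β_n
is
  A  → β₁ A' | ... | β_n A'
  A' → α₁ A' | ... | α_m A' | ε

C → y S becomes C → y S C'
C → C C num becomes C' → C num C'
Add C' → ε

Productions for other non-terminals are unchanged:
  S → y

Resulting grammar:
C → y S C'
C' → C num C'
C' → ε
S → y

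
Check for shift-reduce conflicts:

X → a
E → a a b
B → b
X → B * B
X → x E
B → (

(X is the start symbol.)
No shift-reduce conflicts

Augment with X' → X and build the canonical LR(0) collection (I0 = CLOSURE({[X' → . X]}), then GOTO on every symbol after a dot until no new states appear). It has 13 states:
  I0: { [B → . (], [B → . b], [X → . B * B], [X → . a], [X → . x E], [X' → . X] }  — shift
  I1: { [B → ( .] }  — reduce
  I2: { [X → B . * B] }  — shift
  I3: { [X' → X .] }  — accept
  I4: { [X → a .] }  — reduce
  I5: { [B → b .] }  — reduce
  I6: { [E → . a a b], [X → x . E] }  — shift
  I7: { [X → x E .] }  — reduce
  I8: { [E → a . a b] }  — shift
  I9: { [E → a a . b] }  — shift
  I10: { [E → a a b .] }  — reduce
  I11: { [B → . (], [B → . b], [X → B * . B] }  — shift
  I12: { [X → B * B .] }  — reduce

No state contains both a complete item and a shift item.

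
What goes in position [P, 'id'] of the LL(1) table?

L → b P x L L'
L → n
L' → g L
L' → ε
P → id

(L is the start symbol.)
P → id

To find M[P, 'id'], we find productions for P where 'id' is in the predict set (PREDICT(N → α) = (FIRST(α) \ {ε}) ∪ (FOLLOW(N) if α ⇒* ε)).

P → id: PREDICT = { 'id' }
  'id' is in predict set, so this production goes in M[P, 'id']

M[P, 'id'] = P → id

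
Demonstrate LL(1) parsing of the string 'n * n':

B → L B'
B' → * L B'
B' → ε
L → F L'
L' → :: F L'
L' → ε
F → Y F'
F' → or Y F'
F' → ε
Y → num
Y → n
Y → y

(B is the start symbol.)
LL(1) parsing maintains a stack (initially the start symbol over $) and the input. At each step: if the stack top is a terminal, match it against the current input token; if it is a non-terminal N, replace it with the RHS of M[N, lookahead] (the unique production whose predict set contains the lookahead).

Stack is shown with the top on the left.

Stack         Input    Action
-----------------------------
B $           n * n $  output B → L B'
L B' $        n * n $  output L → F L'
F L' B' $     n * n $  output F → Y F'
Y F' L' B' $  n * n $  output Y → n
n F' L' B' $  n * n $  match 'n'
F' L' B' $    * n $    output F' → ε
L' B' $       * n $    output L' → ε
B' $          * n $    output B' → * L B'
* L B' $      * n $    match '*'
L B' $        n $      output L → F L'
F L' B' $     n $      output F → Y F'
Y F' L' B' $  n $      output Y → n
n F' L' B' $  n $      match 'n'
F' L' B' $    $        output F' → ε
L' B' $       $        output L' → ε
B' $          $        output B' → ε
$             $        accept

The string is accepted.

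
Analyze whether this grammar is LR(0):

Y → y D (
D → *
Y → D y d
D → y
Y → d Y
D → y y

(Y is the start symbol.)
No. Shift-reduce conflict between [D → y .] and [D → . *]

A grammar is LR(0) if no state in the canonical LR(0) collection has:
  - both a shift item (dot before a terminal) and a complete item (shift-reduce conflict), or
  - two or more complete items (reduce-reduce conflict; the accept item [Y' → Y .] counts as a complete item here).

Augment with Y' → Y and build the canonical LR(0) collection (I0 = CLOSURE({[Y' → . Y]}), then GOTO on every symbol after a dot until no new states appear). It has 13 states:
  I0: { [D → . *], [D → . y y], [D → . y], [Y → . D y d], [Y → . d Y], [Y → . y D (], [Y' → . Y] }  — shift
  I1: { [D → * .] }  — reduce
  I2: { [Y → D . y d] }  — shift
  I3: { [Y' → Y .] }  — accept
  I4: { [D → . *], [D → . y y], [D → . y], [Y → . D y d], [Y → . d Y], [Y → . y D (], [Y → d . Y] }  — shift
  I5: { [D → . *], [D → . y y], [D → . y], [D → y . y], [D → y .], [Y → y . D (] }  — shift, reduce
  I6: { [Y → y D . (] }  — shift
  I7: { [D → y . y], [D → y .], [D → y y .] }  — shift, 2 reduces
  I8: { [D → y y .] }  — reduce
  I9: { [Y → y D ( .] }  — reduce
  I10: { [Y → d Y .] }  — reduce
  I11: { [Y → D y . d] }  — shift
  I12: { [Y → D y d .] }  — reduce

Conflict in state I5:
  Shift-reduce conflict between [D → y .] and [D → . *]
So the grammar is NOT LR(0).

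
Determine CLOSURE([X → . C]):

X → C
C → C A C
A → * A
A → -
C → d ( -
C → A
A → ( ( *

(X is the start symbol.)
{ [A → . ( ( *], [A → . * A], [A → . -], [C → . A], [C → . C A C], [C → . d ( -], [X → . C] }

Start with: [X → . C]
  [X → . C] has the dot before C: add [C → . C A C], [C → . d ( -], [C → . A]
  [C → . A] has the dot before A: add [A → . * A], [A → . -], [A → . ( ( *]
No further items can be added.

CLOSURE = { [A → . ( ( *], [A → . * A], [A → . -], [C → . A], [C → . C A C], [C → . d ( -], [X → . C] }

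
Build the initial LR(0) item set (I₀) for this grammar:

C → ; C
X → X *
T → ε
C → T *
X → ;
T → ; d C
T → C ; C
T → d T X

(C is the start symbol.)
{ [C → . ; C], [C → . T *], [C' → . C], [T → . ; d C], [T → . C ; C], [T → . d T X], [T → .] }

First, augment the grammar with C' → C
I₀ = CLOSURE({ [C' → . C] }):
  [C' → . C] has the dot before C: add [C → . ; C], [C → . T *]
  [C → . T *] has the dot before T: add [T → .], [T → . ; d C], [T → . C ; C], [T → . d T X]
No further items can be added.

I₀ = { [C → . ; C], [C → . T *], [C' → . C], [T → . ; d C], [T → . C ; C], [T → . d T X], [T → .] }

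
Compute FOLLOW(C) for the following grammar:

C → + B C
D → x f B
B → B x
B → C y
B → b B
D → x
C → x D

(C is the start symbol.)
{ $, 'y' }

To compute FOLLOW(C), find every occurrence of C on a right-hand side N → α C β: add FIRST(β) \ {ε}, and if β is empty or nullable also add FOLLOW(N). Iterate to a fixed point.

C is the start symbol, so $ ∈ FOLLOW(C).
In C → + B C: C is at the end; this adds FOLLOW(C) to itself — nothing new
In B → C y: C is followed by y, add FIRST(y) \ {ε} = { 'y' }

Taking the union: FOLLOW(C) = { $, 'y' }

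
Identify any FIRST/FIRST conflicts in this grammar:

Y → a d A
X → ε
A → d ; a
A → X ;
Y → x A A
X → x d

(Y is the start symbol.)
FIRST sets of the non-terminals at (or reachable through a nullable prefix from) the front of some alternative:
  FIRST(X) = { 'x', ε }

Productions for Y:
  Y → a d A: FIRST = { 'a' }
  Y → x A A: FIRST = { 'x' }
Productions for X:
  X → ε: FIRST = { ε }
  X → x d: FIRST = { 'x' }
Productions for A:
  A → d ; a: FIRST = { 'd' }
  A → X ;: FIRST = { ';', 'x' }

All alternatives of each non-terminal have pairwise disjoint FIRST sets.

Answer: No FIRST/FIRST conflicts.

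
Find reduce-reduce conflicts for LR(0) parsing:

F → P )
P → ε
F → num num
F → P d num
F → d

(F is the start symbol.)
A reduce-reduce conflict occurs when an LR(0) state has two complete items [A → α .] and [B → β .] — both call for a reduction, and with no lookahead the parser cannot choose between them.

Augment with F' → F and build the canonical LR(0) collection (I0 = CLOSURE({[F' → . F]}), then GOTO on every symbol after a dot until no new states appear). It has 9 states:
  I0: { [F → . P )], [F → . P d num], [F → . d], [F → . num num], [F' → . F], [P → .] }  — shift, reduce
  I1: { [F' → F .] }  — accept
  I2: { [F → P . )], [F → P . d num] }  — shift
  I3: { [F → d .] }  — reduce
  I4: { [F → num . num] }  — shift
  I5: { [F → num num .] }  — reduce
  I6: { [F → P ) .] }  — reduce
  I7: { [F → P d . num] }  — shift
  I8: { [F → P d num .] }  — reduce

No state contains more than one complete item.

Answer: No reduce-reduce conflicts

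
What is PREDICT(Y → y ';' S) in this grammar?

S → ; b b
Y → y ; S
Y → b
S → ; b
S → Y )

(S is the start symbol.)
{ 'y' }

PREDICT(Y → y ';' S) = (FIRST(RHS) \ {ε}) ∪ (FOLLOW(Y) if ε ∈ FIRST(RHS), i.e. RHS ⇒* ε)
FIRST(y ';' S) = { 'y' }
ε ∉ FIRST(y ';' S), so FOLLOW(Y) is not added.
PREDICT(Y → y ';' S) = { 'y' }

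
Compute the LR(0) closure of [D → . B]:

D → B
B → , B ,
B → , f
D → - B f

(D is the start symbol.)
To compute CLOSURE, for each item [A → α.Bβ] where B is a non-terminal, add [B → .γ] for all productions B → γ; repeat for the newly added items until nothing changes.

Start with: [D → . B]
  [D → . B] has the dot before B: add [B → . , B ,], [B → . , f]
No further items can be added.

CLOSURE = { [B → . , B ,], [B → . , f], [D → . B] }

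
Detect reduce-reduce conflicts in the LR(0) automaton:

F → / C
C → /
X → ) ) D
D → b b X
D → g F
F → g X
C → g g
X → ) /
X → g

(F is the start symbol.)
No reduce-reduce conflicts

A reduce-reduce conflict occurs when an LR(0) state has two complete items [A → α .] and [B → β .] — both call for a reduction, and with no lookahead the parser cannot choose between them.

Augment with F' → F and build the canonical LR(0) collection (I0 = CLOSURE({[F' → . F]}), then GOTO on every symbol after a dot until no new states appear). It has 19 states:
  I0: { [F → . / C], [F → . g X], [F' → . F] }  — shift
  I1: { [C → . /], [C → . g g], [F → / . C] }  — shift
  I2: { [F' → F .] }  — accept
  I3: { [F → g . X], [X → . ) ) D], [X → . ) /], [X → . g] }  — shift
  I4: { [X → ) . ) D], [X → ) . /] }  — shift
  I5: { [F → g X .] }  — reduce
  I6: { [X → g .] }  — reduce
  I7: { [D → . b b X], [D → . g F], [X → ) ) . D] }  — shift
  I8: { [X → ) / .] }  — reduce
  I9: { [X → ) ) D .] }  — reduce
  I10: { [D → b . b X] }  — shift
  I11: { [D → g . F], [F → . / C], [F → . g X] }  — shift
  I12: { [D → g F .] }  — reduce
  I13: { [D → b b . X], [X → . ) ) D], [X → . ) /], [X → . g] }  — shift
  I14: { [D → b b X .] }  — reduce
  I15: { [C → / .] }  — reduce
  I16: { [F → / C .] }  — reduce
  I17: { [C → g . g] }  — shift
  I18: { [C → g g .] }  — reduce

No state contains more than one complete item.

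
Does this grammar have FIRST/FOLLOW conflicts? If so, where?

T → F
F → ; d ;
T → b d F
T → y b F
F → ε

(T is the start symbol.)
A FIRST/FOLLOW conflict occurs when a non-terminal N has a nullable alternative N → β (β ⇒* ε) and another alternative N → α with FIRST(α) ∩ FOLLOW(N) ≠ ∅: on such a lookahead the parser cannot decide between expanding α and letting N vanish via β.

Nullable non-terminals: F, T.
FIRST sets used below: FIRST(F) = { ';', ε }

F: nullable alternative(s) F → ε; FOLLOW(F) = { $ }
  F → ; d ;: FIRST \ {ε} = { ';' } — disjoint from FOLLOW(F)
  F → ε: FIRST \ {ε} = { } — this is the only nullable alternative, skip

T: nullable alternative(s) T → F; FOLLOW(T) = { $ }
  T → F: FIRST \ {ε} = { ';' } — this is the only nullable alternative, skip
  T → b d F: FIRST \ {ε} = { 'b' } — disjoint from FOLLOW(T)
  T → y b F: FIRST \ {ε} = { 'y' } — disjoint from FOLLOW(T)

No FIRST/FOLLOW conflicts found.

Answer: No FIRST/FOLLOW conflicts.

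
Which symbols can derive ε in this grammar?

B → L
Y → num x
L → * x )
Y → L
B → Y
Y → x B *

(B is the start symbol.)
There are no ε-productions, so no non-terminal can derive ε.
No non-terminals are nullable.

Answer: None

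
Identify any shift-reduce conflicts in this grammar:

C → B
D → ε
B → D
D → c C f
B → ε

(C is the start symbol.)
A shift-reduce conflict occurs when an LR(0) state has both:
  - a complete (reduce) item [A → α .] (dot at the end), and
  - a shift item [B → β . c γ] (dot before a terminal).

Augment with C' → C and build the canonical LR(0) collection (I0 = CLOSURE({[C' → . C]}), then GOTO on every symbol after a dot until no new states appear). It has 7 states:
  I0: { [B → . D], [B → .], [C → . B], [C' → . C], [D → . c C f], [D → .] }  — shift, 2 reduces
  I1: { [C → B .] }  — reduce
  I2: { [C' → C .] }  — accept
  I3: { [B → D .] }  — reduce
  I4: { [B → . D], [B → .], [C → . B], [D → . c C f], [D → .], [D → c . C f] }  — shift, 2 reduces
  I5: { [D → c C . f] }  — shift
  I6: { [D → c C f .] }  — reduce

I0 contains reduce items [B → .], [D → .] and shift item [D → . c C f] — shift-reduce conflict.
I4 contains reduce items [B → .], [D → .] and shift item [D → . c C f] — shift-reduce conflict.

Answer: Yes — I0: [B → .] vs [D → . c C f]; I4: [B → .] vs [D → . c C f]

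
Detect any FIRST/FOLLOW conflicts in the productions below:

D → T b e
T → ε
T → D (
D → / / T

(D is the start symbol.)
Nullable non-terminals: T.
FIRST sets used below: FIRST(D) = { '/', 'b' }

T: nullable alternative(s) T → ε; FOLLOW(T) = { $, '(', 'b' }
  T → ε: FIRST \ {ε} = { } — this is the only nullable alternative, skip
  T → D (: FIRST \ {ε} = { '/', 'b' } — overlaps FOLLOW(T) on { 'b' }: CONFLICT

D has no nullable alternative, so no FIRST/FOLLOW check is needed there.

So the grammar has 1 FIRST/FOLLOW conflict (marked CONFLICT above).

Answer: Yes. T → D '(' with FOLLOW(T) on { 'b' }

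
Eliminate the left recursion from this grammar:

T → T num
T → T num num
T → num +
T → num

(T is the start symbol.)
T → num + T'
T → num T'
T' → num T'
T' → num num T'
T' → ε

T is directly left-recursive. The standard transformation for
  A → A α₁ | ... | A α_m | β₁ | ... | β_n
is
  A  → β₁ A' | ... | β_n A'
  A' → α₁ A' | ... | α_m A' | ε

T → num + becomes T → num + T'
T → num becomes T → num T'
T → T num becomes T' → num T'
T → T num num becomes T' → num num T'
Add T' → ε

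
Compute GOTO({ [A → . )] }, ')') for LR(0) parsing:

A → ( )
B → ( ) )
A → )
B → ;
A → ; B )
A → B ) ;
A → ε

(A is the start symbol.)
{ [A → ) .] }

GOTO(I, ')') = CLOSURE({ [A → αX.β] : [A → α.Xβ] ∈ I, X = ')' })

Items with dot before ')', with the dot advanced:
  [A → . )] → [A → ) .]
Closure adds nothing (no advanced item has the dot before a non-terminal).

GOTO = { [A → ) .] }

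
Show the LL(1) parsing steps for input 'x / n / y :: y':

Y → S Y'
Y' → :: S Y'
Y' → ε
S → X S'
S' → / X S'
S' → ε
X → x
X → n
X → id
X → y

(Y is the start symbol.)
LL(1) parsing maintains a stack (initially the start symbol over $) and the input. At each step: if the stack top is a terminal, match it against the current input token; if it is a non-terminal N, replace it with the RHS of M[N, lookahead] (the unique production whose predict set contains the lookahead).

Stack is shown with the top on the left.

Stack        Input             Action
-------------------------------------
Y $          x / n / y :: y $  output Y → S Y'
S Y' $       x / n / y :: y $  output S → X S'
X S' Y' $    x / n / y :: y $  output X → x
x S' Y' $    x / n / y :: y $  match 'x'
S' Y' $      / n / y :: y $    output S' → / X S'
/ X S' Y' $  / n / y :: y $    match '/'
X S' Y' $    n / y :: y $      output X → n
n S' Y' $    n / y :: y $      match 'n'
S' Y' $      / y :: y $        output S' → / X S'
/ X S' Y' $  / y :: y $        match '/'
X S' Y' $    y :: y $          output X → y
y S' Y' $    y :: y $          match 'y'
S' Y' $      :: y $            output S' → ε
Y' $         :: y $            output Y' → :: S Y'
:: S Y' $    :: y $            match '::'
S Y' $       y $               output S → X S'
X S' Y' $    y $               output X → y
y S' Y' $    y $               match 'y'
S' Y' $      $                 output S' → ε
Y' $         $                 output Y' → ε
$            $                 accept

The string is accepted.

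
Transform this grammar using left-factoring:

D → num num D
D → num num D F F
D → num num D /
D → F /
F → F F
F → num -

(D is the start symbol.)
D → num num D D'
D' → ε
D' → F F
D' → /
D → F /
F → F F
F → num -

Left-factoring transforms A → αβ₁ | αβ₂ into A → αA' and A' → β₁ | β₂
(α is the longest common prefix among the alternatives). Repeat until
no nonterminal has two alternatives with a common prefix.

Round 1: D has alternatives sharing prefix 'num num D'. Introduce D': D → num num D D'
  Add: D' → ε
  Add: D' → F F
  Add: D' → /

No remaining common prefixes — done.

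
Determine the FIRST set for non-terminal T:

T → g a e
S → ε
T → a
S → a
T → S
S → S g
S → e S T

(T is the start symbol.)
To compute FIRST(T), examine every production with T on the left-hand side, reading each right-hand side left to right until a non-nullable symbol is reached.

FIRST sets of the other non-terminals involved (by the same procedure, iterated to a fixed point):
  FIRST(S) = { 'a', 'e', 'g', ε }

From T → g a e:
  - g is a terminal: add 'g' and stop
From T → a:
  - a is a terminal: add 'a' and stop
From T → S:
  - S is a non-terminal: add FIRST(S) \ {ε} = { 'a', 'e', 'g' }
    S is nullable and nothing follows, so the whole right-hand side can vanish: ε ∈ FIRST(T)

Collecting: FIRST(T) = { 'a', 'e', 'g', ε }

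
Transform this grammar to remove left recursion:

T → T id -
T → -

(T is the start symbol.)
T is directly left-recursive. The standard transformation for
  A → A α₁ | ... | A α_m | β₁ | ... | β_n
is
  A  → β₁ A' | ... | β_n A'
  A' → α₁ A' | ... | α_m A' | ε

T → - becomes T → - T'
T → T id - becomes T' → id - T'
Add T' → ε

Resulting grammar:
T → - T'
T' → id - T'
T' → ε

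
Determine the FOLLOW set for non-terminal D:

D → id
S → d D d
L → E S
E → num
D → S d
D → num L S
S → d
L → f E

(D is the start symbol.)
To compute FOLLOW(D), find every occurrence of D on a right-hand side N → α D β: add FIRST(β) \ {ε}, and if β is empty or nullable also add FOLLOW(N). Iterate to a fixed point.

D is the start symbol, so $ ∈ FOLLOW(D).
In S → d D d: D is followed by d, add FIRST(d) \ {ε} = { 'd' }

Taking the union: FOLLOW(D) = { $, 'd' }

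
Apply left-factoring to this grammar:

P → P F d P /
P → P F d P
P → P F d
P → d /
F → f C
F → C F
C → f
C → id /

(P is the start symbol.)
P → P F d P'
P' → P P''
P'' → /
P'' → ε
P' → ε
P → d /
F → f C
F → C F
C → f
C → id /

Left-factoring transforms A → αβ₁ | αβ₂ into A → αA' and A' → β₁ | β₂
(α is the longest common prefix among the alternatives). Repeat until
no nonterminal has two alternatives with a common prefix.

Round 1: P has alternatives sharing prefix 'P F d'. Introduce P': P → P F d P'
  Add: P' → P /
  Add: P' → P
  Add: P' → ε

Round 2: P' has alternatives sharing prefix 'P'. Introduce P'': P' → P P''
  Add: P'' → /
  Add: P'' → ε

No remaining common prefixes — done.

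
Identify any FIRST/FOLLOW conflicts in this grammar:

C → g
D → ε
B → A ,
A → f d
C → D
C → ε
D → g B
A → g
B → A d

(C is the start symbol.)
Nullable non-terminals: C, D.
FIRST sets used below: FIRST(D) = { 'g', ε }

C: nullable alternative(s) C → D, C → ε; FOLLOW(C) = { $ }
  C → g: FIRST \ {ε} = { 'g' } — disjoint from FOLLOW(C)
  C → D: FIRST \ {ε} = { 'g' } — disjoint from FOLLOW(C)
  C → ε: FIRST \ {ε} = { } — disjoint from FOLLOW(C)

D: nullable alternative(s) D → ε; FOLLOW(D) = { $ }
  D → ε: FIRST \ {ε} = { } — this is the only nullable alternative, skip
  D → g B: FIRST \ {ε} = { 'g' } — disjoint from FOLLOW(D)

A, B have no nullable alternative, so no FIRST/FOLLOW check is needed there.

No FIRST/FOLLOW conflicts found.

Answer: No FIRST/FOLLOW conflicts.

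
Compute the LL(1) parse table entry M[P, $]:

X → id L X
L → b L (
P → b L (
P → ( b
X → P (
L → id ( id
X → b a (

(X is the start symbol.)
Empty (error entry)

To find M[P, $], we find productions for P where $ is in the predict set (PREDICT(N → α) = (FIRST(α) \ {ε}) ∪ (FOLLOW(N) if α ⇒* ε)).

P → b L (: PREDICT = { 'b' }
P → ( b: PREDICT = { '(' }

M[P, $] is empty (no production applies)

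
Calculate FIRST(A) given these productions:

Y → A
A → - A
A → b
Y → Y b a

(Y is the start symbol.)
{ '-', 'b' }

To compute FIRST(A), examine every production with A on the left-hand side, reading each right-hand side left to right until a non-nullable symbol is reached.

From A → - A:
  - '-' is a terminal: add '-' and stop
From A → b:
  - b is a terminal: add 'b' and stop

Collecting: FIRST(A) = { '-', 'b' }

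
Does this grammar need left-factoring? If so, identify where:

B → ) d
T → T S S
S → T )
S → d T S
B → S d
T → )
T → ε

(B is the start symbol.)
Left-factoring is needed when two productions for the same non-terminal
share a common prefix on the right-hand side.

Productions for B:
  B → ) d
  B → S d
Productions for T:
  T → T S S
  T → )
  T → ε
Productions for S:
  S → T )
  S → d T S

No common prefixes found.

Answer: No, left-factoring is not needed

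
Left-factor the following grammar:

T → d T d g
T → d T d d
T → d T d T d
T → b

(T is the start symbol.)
T → d T d T'
T' → g
T' → d
T' → T d
T → b

Left-factoring transforms A → αβ₁ | αβ₂ into A → αA' and A' → β₁ | β₂
(α is the longest common prefix among the alternatives). Repeat until
no nonterminal has two alternatives with a common prefix.

Round 1: T has alternatives sharing prefix 'd T d'. Introduce T': T → d T d T'
  Add: T' → g
  Add: T' → d
  Add: T' → T d

No remaining common prefixes — done.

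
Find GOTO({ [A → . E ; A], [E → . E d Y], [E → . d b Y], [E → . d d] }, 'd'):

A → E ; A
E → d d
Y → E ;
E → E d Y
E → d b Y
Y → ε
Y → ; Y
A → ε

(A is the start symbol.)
GOTO(I, 'd') = CLOSURE({ [A → αX.β] : [A → α.Xβ] ∈ I, X = 'd' })

Items with dot before 'd', with the dot advanced:
  [E → . d b Y] → [E → d . b Y]
  [E → . d d] → [E → d . d]
Closure adds nothing (no advanced item has the dot before a non-terminal).

GOTO = { [E → d . b Y], [E → d . d] }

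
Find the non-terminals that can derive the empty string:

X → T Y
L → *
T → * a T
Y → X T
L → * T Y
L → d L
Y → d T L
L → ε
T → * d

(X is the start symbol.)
A non-terminal is nullable if it can derive ε (the empty string): either it has an ε-production, or it has a production whose right-hand side consists entirely of nullable non-terminals.

ε-productions: L → ε
So L is immediately nullable.
No further non-terminal can be added: every production for the remaining non-terminals contains a terminal or a non-nullable non-terminal.
Nullable = { 'L' }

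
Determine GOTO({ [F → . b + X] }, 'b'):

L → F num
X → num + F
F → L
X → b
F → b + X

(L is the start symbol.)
{ [F → b . + X] }

GOTO(I, 'b') = CLOSURE({ [A → αX.β] : [A → α.Xβ] ∈ I, X = 'b' })

Items with dot before 'b', with the dot advanced:
  [F → . b + X] → [F → b . + X]
Closure adds nothing (no advanced item has the dot before a non-terminal).

GOTO = { [F → b . + X] }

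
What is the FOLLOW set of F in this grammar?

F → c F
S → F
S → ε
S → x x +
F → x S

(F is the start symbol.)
{ $ }

To compute FOLLOW(F), find every occurrence of F on a right-hand side N → α F β: add FIRST(β) \ {ε}, and if β is empty or nullable also add FOLLOW(N). Iterate to a fixed point.

F is the start symbol, so $ ∈ FOLLOW(F).
In F → c F: F is at the end; this adds FOLLOW(F) to itself — nothing new
In S → F: F is at the end, add FOLLOW(S)

The FOLLOW sets referred to above (computed the same way, to a fixed point):
  FOLLOW(S) = { $ }

Taking the union: FOLLOW(F) = { $ }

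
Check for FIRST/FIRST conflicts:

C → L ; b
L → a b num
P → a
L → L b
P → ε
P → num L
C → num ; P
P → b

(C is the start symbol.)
Yes. L → a b num / L → L b on { 'a' }

FIRST sets of the non-terminals at (or reachable through a nullable prefix from) the front of some alternative:
  FIRST(L) = { 'a' }

Productions for C:
  C → L ; b: FIRST = { 'a' }
  C → num ; P: FIRST = { 'num' }
Productions for L:
  L → a b num: FIRST = { 'a' }
  L → L b: FIRST = { 'a' }
Productions for P:
  P → a: FIRST = { 'a' }
  P → ε: FIRST = { ε }
  P → num L: FIRST = { 'num' }
  P → b: FIRST = { 'b' }

Conflict for L: L → a b num and L → L b
  Overlap: { 'a' }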